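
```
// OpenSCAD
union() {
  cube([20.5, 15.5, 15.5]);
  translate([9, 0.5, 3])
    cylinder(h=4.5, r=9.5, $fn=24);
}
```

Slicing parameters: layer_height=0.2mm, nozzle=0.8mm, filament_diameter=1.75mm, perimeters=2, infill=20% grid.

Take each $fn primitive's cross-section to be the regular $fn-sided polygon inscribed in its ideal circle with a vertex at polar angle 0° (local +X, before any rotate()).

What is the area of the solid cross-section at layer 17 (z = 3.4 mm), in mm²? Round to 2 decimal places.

At z = 3.4 mm: the cube (footprint 20.5×15.5) is included at this height (area 317.75 mm²); the r=9.5 cylinder at (9, 0.5) gives a regular 24-gon of circumradius 9.5 (constant along its height) (area = (24/2)·9.500²·sin(360°/24) = 280.30 mm²); Taking the union: the regions partially overlap — summed areas 598.05 mm² minus the doubly-counted overlap 148.52 mm² gives 449.54 mm² — area = 449.54 mm². Overall, the cross-section is a single solid region. Net area = 449.54 mm².

449.54 mm²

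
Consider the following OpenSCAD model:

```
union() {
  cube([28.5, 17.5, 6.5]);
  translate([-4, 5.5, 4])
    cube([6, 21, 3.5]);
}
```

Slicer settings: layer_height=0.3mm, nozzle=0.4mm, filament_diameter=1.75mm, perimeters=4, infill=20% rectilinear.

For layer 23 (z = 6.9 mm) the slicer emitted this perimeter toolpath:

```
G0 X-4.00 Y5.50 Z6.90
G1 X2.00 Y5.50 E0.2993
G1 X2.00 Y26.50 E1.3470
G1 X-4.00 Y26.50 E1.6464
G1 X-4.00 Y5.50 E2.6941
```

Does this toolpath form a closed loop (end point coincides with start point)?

yes

Start point (G0): (-4.00, 5.50). End point (last G1): the path returns to the start — closed.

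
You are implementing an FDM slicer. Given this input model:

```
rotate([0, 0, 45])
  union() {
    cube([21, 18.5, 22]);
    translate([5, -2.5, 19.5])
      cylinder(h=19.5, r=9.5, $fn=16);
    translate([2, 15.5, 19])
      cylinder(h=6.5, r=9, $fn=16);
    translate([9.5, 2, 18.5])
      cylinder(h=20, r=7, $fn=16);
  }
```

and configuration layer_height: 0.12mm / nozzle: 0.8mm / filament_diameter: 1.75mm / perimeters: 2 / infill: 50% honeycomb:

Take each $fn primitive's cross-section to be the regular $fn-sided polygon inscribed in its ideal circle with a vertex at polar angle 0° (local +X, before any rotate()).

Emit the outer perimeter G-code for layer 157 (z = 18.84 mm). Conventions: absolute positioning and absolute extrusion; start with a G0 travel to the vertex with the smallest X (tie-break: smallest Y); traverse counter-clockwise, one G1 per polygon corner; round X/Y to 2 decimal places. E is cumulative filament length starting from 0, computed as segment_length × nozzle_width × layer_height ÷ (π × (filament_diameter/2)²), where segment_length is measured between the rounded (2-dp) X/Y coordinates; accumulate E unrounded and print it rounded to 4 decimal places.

G0 X-13.08 Y13.08 Z18.84
G1 X0.00 Y0.00 E0.7383
G1 X2.05 Y2.05 E0.8540
G1 X2.62 Y1.66 E0.8816
G1 X5.30 Y1.13 E0.9906
G1 X7.98 Y1.66 E1.0996
G1 X10.25 Y3.18 E1.2087
G1 X11.77 Y5.45 E1.3177
G1 X12.30 Y8.13 E1.4267
G1 X11.77 Y10.81 E1.5358
G1 X11.39 Y11.39 E1.5635
G1 X14.85 Y14.85 E1.7588
G1 X1.77 Y27.93 E2.4970
G1 X-13.08 Y13.08 E3.3352

At z = 18.84 mm: the cube (footprint 21×18.5) is included at this height; the cylinder at (5, -2.5) is not intersected at this z (z outside [19.5, 39]); the cylinder at (2, 15.5) does not reach this height (z outside [19, 25.5]); the cylinder at (9.5, 2): section is a regular 16-gon, circumradius r=7; Combining (union): the regions partially overlap (shared area 102.21 mm²), so overlapping operands fuse into one piece — 1 connected region; (whole slice rotated 45° about Z — lengths, areas and connectivity unchanged). The outline is a single polygon with 13 vertices. Extrusion per mm of travel: 0.8 × 0.12 / (π × 0.875²) = 0.039912. Accumulating E over each segment gives final E = 3.3352.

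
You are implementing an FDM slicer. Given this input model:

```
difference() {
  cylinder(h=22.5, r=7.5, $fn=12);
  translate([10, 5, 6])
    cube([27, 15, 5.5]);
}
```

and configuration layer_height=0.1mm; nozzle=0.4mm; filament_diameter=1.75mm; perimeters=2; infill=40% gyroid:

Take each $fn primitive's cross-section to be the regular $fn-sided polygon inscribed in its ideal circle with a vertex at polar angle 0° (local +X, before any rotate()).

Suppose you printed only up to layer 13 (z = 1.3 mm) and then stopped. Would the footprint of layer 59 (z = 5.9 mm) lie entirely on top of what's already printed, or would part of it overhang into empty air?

Compare the two slices. At z = 1.3: the r=7.5 cylinder gives a regular 12-gon of circumradius 7.5 (constant along its height) (area = (12/2)·7.500²·sin(360°/12) = 168.75 mm²); the cube at (10, 5) does not reach this height (z outside [6, 11.5]); After the difference (first − rest): none of the subtracted shapes is present at this height, so the r=7.5 cylinder is unchanged — area = 168.75 mm². At z = 5.9: the r=7.5 cylinder gives a regular 12-gon of circumradius 7.5 (constant along its height) (area = (12/2)·7.500²·sin(360°/12) = 168.75 mm²); the cube at (10, 5) does not reach this height (z outside [6, 11.5]); Taking the first minus the rest: none of the subtracted shapes is present at this height, so the r=7.5 cylinder is unchanged — area = 168.75 mm². Checking containment: the cross-section at z = 5.9 is a subset of the cross-section at z = 1.3.

entirely on top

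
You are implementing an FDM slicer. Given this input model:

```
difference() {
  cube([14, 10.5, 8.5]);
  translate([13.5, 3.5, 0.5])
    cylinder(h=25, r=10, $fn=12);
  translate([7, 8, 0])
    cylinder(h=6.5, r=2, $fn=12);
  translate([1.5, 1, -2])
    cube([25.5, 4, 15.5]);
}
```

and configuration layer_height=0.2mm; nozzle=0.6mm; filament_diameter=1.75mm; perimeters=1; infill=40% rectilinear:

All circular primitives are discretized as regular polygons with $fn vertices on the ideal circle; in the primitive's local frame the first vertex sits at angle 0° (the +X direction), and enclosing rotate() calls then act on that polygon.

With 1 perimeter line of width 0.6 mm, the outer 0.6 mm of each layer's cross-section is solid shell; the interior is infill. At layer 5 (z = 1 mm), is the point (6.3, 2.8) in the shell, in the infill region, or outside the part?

At z = 1 mm: the cube (footprint 14×10.5) is included at this height; the r=10 cylinder at (13.5, 3.5) gives a regular 12-gon of circumradius 10 (constant along its height); the cylinder at (7, 8): section is a regular 12-gon, circumradius r=2; the cube at (1.5, 1) is present — its section is the full 25.5×4 rectangle; After the difference (first − rest): starting from the 14×10.5 cube, the r=10 cylinder at (13.5, 3.5) partially overlaps it — only the 100.58 mm² overlap (of its 300.00 mm²) is removed, clipping the outline; the r=2 cylinder at (7, 8) partially overlaps it — only the 0.06 mm² overlap (of its 12.00 mm²) is removed, clipping the outline; the 25.5×4 cube at (1.5, 1) partially overlaps it — only the 9.14 mm² overlap (of its 102.00 mm²) is removed, clipping the outline — 1 connected region. Overall, the cross-section is a single solid region. The nearest boundary edge runs (1.50, 1.00)→(4.17, 1.00); distance from the point to it = 2.79 mm. The point is not inside any of the regions above, so it lies outside the cross-section (2.79 mm from the nearest boundary).

outside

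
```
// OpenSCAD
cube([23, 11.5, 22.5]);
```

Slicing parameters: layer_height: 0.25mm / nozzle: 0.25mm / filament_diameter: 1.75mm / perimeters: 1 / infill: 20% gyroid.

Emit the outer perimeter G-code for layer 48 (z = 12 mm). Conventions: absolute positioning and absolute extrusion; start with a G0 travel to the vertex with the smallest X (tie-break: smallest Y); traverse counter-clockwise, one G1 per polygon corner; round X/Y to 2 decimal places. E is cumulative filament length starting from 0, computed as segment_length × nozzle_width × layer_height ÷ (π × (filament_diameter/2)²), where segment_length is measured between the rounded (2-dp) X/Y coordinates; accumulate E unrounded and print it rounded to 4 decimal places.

At z = 12 mm: the 23×11.5 cube contributes its full rectangle. The outline is a single polygon with 4 vertices. Extrusion per mm of travel: 0.25 × 0.25 / (π × 0.875²) = 0.025984. Accumulating E over each segment gives final E = 1.7929.

G0 X0.00 Y0.00 Z12.00
G1 X23.00 Y0.00 E0.5976
G1 X23.00 Y11.50 E0.8965
G1 X0.00 Y11.50 E1.4941
G1 X0.00 Y0.00 E1.7929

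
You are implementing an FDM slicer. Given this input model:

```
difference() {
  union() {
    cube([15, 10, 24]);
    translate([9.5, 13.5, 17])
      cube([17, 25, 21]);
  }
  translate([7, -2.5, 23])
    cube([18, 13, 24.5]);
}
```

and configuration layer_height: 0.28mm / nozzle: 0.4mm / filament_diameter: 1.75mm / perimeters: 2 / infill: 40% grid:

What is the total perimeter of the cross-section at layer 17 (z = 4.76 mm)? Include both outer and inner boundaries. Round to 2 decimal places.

50.00 mm

At z = 4.76 mm: the cube is present — its section is the full 15×10 rectangle (perimeter 50.00 mm); the cube at (9.5, 13.5) is absent (z outside [17, 38]); Combining (union): only the 15×10 cube is present, so the union is just that shape — boundary = 50.00 mm; the cube at (7, -2.5) is not intersected at this z (z outside [23, 47.5]); Taking the first minus the rest: none of the subtracted shapes is present at this height, so the result so far is unchanged — boundary = 50.00 mm. Overall, the cross-section is a single solid region. Total boundary length (outer) = 50.00 mm.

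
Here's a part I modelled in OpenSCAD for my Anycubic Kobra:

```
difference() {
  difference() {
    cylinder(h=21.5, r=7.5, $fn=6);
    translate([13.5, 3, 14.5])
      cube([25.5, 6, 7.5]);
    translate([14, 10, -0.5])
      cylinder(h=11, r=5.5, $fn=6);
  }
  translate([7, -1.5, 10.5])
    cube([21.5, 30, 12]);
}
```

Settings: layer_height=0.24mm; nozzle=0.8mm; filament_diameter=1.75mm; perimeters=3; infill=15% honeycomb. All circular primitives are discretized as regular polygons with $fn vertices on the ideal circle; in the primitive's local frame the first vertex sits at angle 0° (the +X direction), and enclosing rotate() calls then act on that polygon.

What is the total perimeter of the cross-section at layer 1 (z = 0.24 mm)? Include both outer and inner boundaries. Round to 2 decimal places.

45.00 mm

At z = 0.24 mm: the r=7.5 cylinder contributes a regular 6-gon of circumradius 7.5 (perimeter = 2·6·7.500·sin(180°/6) = 45.00 mm); the cube at (13.5, 3) is absent (z outside [14.5, 22]); the cylinder at (14, 10): section is a regular 6-gon, circumradius r=5.5 (perimeter = 2·6·5.500·sin(180°/6) = 33.00 mm); Subtracting the remaining from the first: starting from the r=7.5 cylinder, the r=5.5 cylinder at (14, 10) misses the remaining region (no effect) — boundary = 45.00 mm; the cube at (7, -1.5) does not reach this height (z outside [10.5, 22.5]); Subtracting the remaining from the first: none of the subtracted shapes is present at this height, so that combined region is unchanged — boundary = 45.00 mm. Overall, the cross-section is a single solid region. Total boundary length (outer) = 45.00 mm.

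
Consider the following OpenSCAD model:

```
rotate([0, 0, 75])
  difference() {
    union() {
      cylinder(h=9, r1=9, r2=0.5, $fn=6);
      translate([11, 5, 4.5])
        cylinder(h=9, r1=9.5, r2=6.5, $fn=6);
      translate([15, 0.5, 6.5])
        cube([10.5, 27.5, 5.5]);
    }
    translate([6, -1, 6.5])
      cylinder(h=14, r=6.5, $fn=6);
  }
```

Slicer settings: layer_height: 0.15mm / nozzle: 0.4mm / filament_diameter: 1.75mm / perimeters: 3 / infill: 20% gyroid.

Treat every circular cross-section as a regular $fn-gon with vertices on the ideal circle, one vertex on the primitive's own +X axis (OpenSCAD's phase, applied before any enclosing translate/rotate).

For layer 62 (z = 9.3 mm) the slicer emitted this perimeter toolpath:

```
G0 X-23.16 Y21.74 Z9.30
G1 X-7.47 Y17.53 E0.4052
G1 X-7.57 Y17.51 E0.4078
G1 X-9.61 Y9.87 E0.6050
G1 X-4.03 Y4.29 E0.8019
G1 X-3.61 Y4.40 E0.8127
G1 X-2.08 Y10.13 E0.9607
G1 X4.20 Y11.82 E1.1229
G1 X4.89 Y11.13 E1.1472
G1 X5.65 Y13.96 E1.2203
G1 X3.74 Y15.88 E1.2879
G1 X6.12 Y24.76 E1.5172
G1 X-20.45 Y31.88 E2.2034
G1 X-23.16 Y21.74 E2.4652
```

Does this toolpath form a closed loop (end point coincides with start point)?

Start point (G0): (-23.16, 21.74). End point (last G1): the path returns to the start — closed.

yes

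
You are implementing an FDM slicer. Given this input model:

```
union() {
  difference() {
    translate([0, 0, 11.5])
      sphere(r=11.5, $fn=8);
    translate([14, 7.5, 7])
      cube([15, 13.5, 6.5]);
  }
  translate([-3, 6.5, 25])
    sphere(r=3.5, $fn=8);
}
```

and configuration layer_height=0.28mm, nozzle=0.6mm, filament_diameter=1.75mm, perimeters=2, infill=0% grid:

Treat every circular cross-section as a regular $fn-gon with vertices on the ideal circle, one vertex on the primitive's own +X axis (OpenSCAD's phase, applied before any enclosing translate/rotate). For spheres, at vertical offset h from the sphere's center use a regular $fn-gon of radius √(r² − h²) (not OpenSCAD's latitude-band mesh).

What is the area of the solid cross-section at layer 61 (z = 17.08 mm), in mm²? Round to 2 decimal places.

285.99 mm²

At z = 17.08 mm: the r=11.5 sphere contributes a regular 8-gon of circumradius √(11.5²−5.58²) = 10.056 (area = (8/2)·10.056²·sin(360°/8) = 285.99 mm²); the cube at (14, 7.5) is not intersected at this z (z outside [7, 13.5]); Taking the first minus the rest: none of the subtracted shapes is present at this height, so the r=11.5 sphere is unchanged — area = 285.99 mm²; the sphere at (-3, 6.5) is absent (|z−center|=7.920 > r=3.5); Taking the union: only that combined region is present, so the union is just that shape — area = 285.99 mm². Overall, the cross-section is a single solid region. Net area = 285.99 mm².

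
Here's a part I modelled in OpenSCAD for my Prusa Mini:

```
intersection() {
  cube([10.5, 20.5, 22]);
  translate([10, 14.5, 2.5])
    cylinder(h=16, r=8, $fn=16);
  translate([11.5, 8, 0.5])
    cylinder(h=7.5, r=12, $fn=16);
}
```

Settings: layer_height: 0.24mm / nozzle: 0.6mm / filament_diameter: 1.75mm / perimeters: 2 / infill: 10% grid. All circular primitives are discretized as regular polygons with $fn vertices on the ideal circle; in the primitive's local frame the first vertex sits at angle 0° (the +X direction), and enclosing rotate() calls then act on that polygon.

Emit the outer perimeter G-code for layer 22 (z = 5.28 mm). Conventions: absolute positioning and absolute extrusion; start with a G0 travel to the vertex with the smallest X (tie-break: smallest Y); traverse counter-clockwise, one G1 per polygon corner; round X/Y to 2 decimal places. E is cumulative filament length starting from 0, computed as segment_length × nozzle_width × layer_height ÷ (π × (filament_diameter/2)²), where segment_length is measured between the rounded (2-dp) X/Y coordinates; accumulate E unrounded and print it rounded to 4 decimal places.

G0 X2.00 Y14.50 Z5.28
G1 X2.61 Y11.44 E0.1868
G1 X4.34 Y8.84 E0.3738
G1 X6.94 Y7.11 E0.5607
G1 X10.00 Y6.50 E0.7475
G1 X10.50 Y6.60 E0.7781
G1 X10.50 Y19.80 E1.5683
G1 X6.91 Y19.09 E1.7874
G1 X3.01 Y16.49 E2.0680
G1 X2.13 Y15.16 E2.1635
G1 X2.00 Y14.50 E2.2038

At z = 5.28 mm: the cube (footprint 10.5×20.5) is included at this height; the r=8 cylinder at (10, 14.5) contributes a regular 16-gon of circumradius 8; the cylinder at (11.5, 8): section is a regular 16-gon, circumradius r=12; Taking the intersection: the r=8 cylinder at (10, 14.5) partially overlaps the 10.5×20.5 cube; clipping to the common part keeps 98.30 mm²; the r=12 cylinder at (11.5, 8) partially overlaps the running intersection; clipping to the common part keeps 84.72 mm² — 1 connected region. The outline is a single polygon with 10 vertices. Extrusion per mm of travel: 0.6 × 0.24 / (π × 0.875²) = 0.059868. Accumulating E over each segment gives final E = 2.2038.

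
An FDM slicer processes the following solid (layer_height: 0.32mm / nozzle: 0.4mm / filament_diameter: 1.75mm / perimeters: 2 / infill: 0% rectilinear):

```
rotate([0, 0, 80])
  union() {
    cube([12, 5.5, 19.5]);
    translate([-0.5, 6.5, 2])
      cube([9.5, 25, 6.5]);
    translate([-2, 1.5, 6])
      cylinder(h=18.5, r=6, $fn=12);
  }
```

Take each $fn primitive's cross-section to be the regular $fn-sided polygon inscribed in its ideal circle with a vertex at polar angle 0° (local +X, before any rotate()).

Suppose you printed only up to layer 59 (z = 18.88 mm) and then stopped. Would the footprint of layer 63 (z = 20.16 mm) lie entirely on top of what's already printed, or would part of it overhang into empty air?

Compare the two slices. At z = 18.88: the 12×5.5 cube contributes its full rectangle (area 66.00 mm²); the cube at (-0.5, 6.5) does not reach this height (z outside [2, 8.5]); the r=6 cylinder at (-2, 1.5) contributes a regular 12-gon of circumradius 6 (area = (12/2)·6.000²·sin(360°/12) = 108.00 mm²); Combining (union): the regions partially overlap — summed areas 174.00 mm² minus the doubly-counted overlap 19.19 mm² gives 154.81 mm² — area = 154.81 mm²; (whole slice rotated 80° about Z — lengths, areas and connectivity unchanged). At z = 20.16: the cube does not reach this height (z outside [0, 19.5]); the cube at (-0.5, 6.5) does not reach this height (z outside [2, 8.5]); the r=6 cylinder at (-2, 1.5) gives a regular 12-gon of circumradius 6 (constant along its height) (area = (12/2)·6.000²·sin(360°/12) = 108.00 mm²); Combining (union): only the r=6 cylinder at (-2, 1.5) is present, so the union is just that shape — area = 108.00 mm²; (rotated 80° about Z; rotation is an isometry so areas/perimeters/island counts are preserved). Checking containment: the cross-section at z = 20.16 is a subset of the cross-section at z = 18.88.

entirely on top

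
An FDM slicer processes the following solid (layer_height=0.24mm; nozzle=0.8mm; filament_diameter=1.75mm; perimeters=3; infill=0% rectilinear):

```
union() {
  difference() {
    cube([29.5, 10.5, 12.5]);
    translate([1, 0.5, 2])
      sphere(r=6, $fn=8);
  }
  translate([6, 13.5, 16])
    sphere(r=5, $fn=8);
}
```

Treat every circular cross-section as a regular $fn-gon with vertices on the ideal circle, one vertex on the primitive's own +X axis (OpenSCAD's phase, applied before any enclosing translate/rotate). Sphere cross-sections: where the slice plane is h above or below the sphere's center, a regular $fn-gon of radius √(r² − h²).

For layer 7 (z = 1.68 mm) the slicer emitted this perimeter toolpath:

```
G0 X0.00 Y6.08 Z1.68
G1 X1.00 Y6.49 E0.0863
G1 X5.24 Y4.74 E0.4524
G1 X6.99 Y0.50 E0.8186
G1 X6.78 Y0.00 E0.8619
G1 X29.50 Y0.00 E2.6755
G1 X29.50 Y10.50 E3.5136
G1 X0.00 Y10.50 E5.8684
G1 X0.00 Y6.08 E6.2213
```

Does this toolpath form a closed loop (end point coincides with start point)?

yes

Start point (G0): (0.00, 6.08). End point (last G1): the path returns to the start — closed.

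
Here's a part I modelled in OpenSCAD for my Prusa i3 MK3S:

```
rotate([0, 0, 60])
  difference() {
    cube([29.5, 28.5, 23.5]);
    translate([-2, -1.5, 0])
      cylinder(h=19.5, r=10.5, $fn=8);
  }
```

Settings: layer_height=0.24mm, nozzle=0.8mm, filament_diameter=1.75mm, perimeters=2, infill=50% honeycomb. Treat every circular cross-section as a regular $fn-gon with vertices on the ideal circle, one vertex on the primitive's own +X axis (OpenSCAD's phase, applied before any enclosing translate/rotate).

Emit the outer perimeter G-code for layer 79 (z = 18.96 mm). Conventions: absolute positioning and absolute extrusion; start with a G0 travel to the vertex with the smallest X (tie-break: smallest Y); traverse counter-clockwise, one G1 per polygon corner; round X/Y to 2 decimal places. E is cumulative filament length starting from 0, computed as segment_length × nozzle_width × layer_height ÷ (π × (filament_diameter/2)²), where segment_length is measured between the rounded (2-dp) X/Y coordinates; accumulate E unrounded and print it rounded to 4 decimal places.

G0 X-24.68 Y14.25 Z18.96
G1 X-7.08 Y4.09 E1.6222
G1 X-2.42 Y7.66 E2.0908
G1 X3.94 Y6.82 E2.6029
G1 X14.75 Y25.55 E4.3291
G1 X-9.93 Y39.80 E6.6040
G1 X-24.68 Y14.25 E8.9590

At z = 18.96 mm: the cube is present — its section is the full 29.5×28.5 rectangle; the r=10.5 cylinder at (-2, -1.5) gives a regular 8-gon of circumradius 10.5 (constant along its height); Taking the first minus the rest: starting from the 29.5×28.5 cube, the r=10.5 cylinder at (-2, -1.5) partially overlaps it — only the 45.50 mm² overlap (of its 311.83 mm²) is removed, clipping the outline — 1 connected region; (rotated 60° about Z; rotation is an isometry so areas/perimeters/island counts are preserved). The outline is a single polygon with 6 vertices. Extrusion per mm of travel: 0.8 × 0.24 / (π × 0.875²) = 0.079824. Accumulating E over each segment gives final E = 8.9590.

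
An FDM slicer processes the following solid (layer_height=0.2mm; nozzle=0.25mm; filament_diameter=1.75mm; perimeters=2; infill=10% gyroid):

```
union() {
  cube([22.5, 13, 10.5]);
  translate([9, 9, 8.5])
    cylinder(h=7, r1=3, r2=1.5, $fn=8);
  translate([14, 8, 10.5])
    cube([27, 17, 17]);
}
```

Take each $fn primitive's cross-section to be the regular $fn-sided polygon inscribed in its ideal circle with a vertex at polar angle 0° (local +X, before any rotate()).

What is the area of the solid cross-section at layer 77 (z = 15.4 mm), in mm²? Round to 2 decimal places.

At z = 15.4 mm: the cube does not reach this height (z outside [0, 10.5]); the cone at (9, 9): at t=0.986 of its height the radius interpolates to r₁+(r₂−r₁)t = 1.521, giving a regular 8-gon of that circumradius (area = (8/2)·1.521²·sin(360°/8) = 6.55 mm²); the 27×17 cube at (14, 8) contributes its full rectangle (area 459.00 mm²); Merging all regions: the 2 present regions are separate (no shared area or edge), so areas and boundary lengths simply add and each stays a separate island — area = 465.55 mm². Overall, the cross-section has 2 separate islands. Net area = 465.55 mm².

465.55 mm²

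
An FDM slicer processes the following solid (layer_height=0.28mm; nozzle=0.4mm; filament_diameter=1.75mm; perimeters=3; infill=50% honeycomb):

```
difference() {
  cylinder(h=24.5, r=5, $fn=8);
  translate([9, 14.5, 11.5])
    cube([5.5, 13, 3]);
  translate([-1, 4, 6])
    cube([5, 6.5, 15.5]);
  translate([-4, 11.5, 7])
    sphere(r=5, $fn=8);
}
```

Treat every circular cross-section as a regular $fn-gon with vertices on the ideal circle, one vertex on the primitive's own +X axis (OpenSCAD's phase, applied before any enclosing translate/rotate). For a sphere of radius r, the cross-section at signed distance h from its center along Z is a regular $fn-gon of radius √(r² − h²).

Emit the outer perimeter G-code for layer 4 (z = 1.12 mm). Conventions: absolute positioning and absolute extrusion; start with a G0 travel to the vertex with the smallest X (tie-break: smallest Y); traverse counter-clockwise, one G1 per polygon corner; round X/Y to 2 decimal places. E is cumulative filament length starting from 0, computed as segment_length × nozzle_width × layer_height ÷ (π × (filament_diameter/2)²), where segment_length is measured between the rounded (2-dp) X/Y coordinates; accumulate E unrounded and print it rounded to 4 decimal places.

At z = 1.12 mm: the cylinder: section is a regular 8-gon, circumradius r=5; the cube at (9, 14.5) is not intersected at this z (z outside [11.5, 14.5]); the cube at (-1, 4) is absent (z outside [6, 21.5]); the sphere at (-4, 11.5) is not intersected at this z (|z−center|=5.880 > r=5); Taking the first minus the rest: none of the subtracted shapes is present at this height, so the r=5 cylinder is unchanged — 1 connected region. The outline is a single polygon with 8 vertices. Extrusion per mm of travel: 0.4 × 0.28 / (π × 0.875²) = 0.046564. Accumulating E over each segment gives final E = 1.4264.

G0 X-5.00 Y0.00 Z1.12
G1 X-3.54 Y-3.54 E0.1783
G1 X0.00 Y-5.00 E0.3566
G1 X3.54 Y-3.54 E0.5349
G1 X5.00 Y0.00 E0.7132
G1 X3.54 Y3.54 E0.8915
G1 X0.00 Y5.00 E1.0698
G1 X-3.54 Y3.54 E1.2481
G1 X-5.00 Y0.00 E1.4264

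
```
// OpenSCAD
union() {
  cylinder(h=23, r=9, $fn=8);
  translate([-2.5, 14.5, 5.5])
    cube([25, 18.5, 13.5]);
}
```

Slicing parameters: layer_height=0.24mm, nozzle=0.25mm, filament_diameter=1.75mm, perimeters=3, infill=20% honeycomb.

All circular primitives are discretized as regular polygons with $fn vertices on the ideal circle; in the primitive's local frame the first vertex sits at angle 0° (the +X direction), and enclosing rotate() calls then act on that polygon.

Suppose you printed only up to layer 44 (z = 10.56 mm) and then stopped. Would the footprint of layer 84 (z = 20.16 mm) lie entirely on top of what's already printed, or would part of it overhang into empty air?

Compare the two slices. At z = 10.56: the cylinder: section is a regular 8-gon, circumradius r=9 (area = (8/2)·9.000²·sin(360°/8) = 229.10 mm²); the cube at (-2.5, 14.5) (footprint 25×18.5) is included at this height (area 462.50 mm²); Merging all regions: the 2 present regions are separate (no shared area or edge), so areas and boundary lengths simply add and each stays a separate island — area = 691.60 mm². At z = 20.16: the r=9 cylinder gives a regular 8-gon of circumradius 9 (constant along its height) (area = (8/2)·9.000²·sin(360°/8) = 229.10 mm²); the cube at (-2.5, 14.5) does not reach this height (z outside [5.5, 19]); Merging all regions: only the r=9 cylinder is present, so the union is just that shape — area = 229.10 mm². Checking containment: the cross-section at z = 20.16 is a subset of the cross-section at z = 10.56.

entirely on top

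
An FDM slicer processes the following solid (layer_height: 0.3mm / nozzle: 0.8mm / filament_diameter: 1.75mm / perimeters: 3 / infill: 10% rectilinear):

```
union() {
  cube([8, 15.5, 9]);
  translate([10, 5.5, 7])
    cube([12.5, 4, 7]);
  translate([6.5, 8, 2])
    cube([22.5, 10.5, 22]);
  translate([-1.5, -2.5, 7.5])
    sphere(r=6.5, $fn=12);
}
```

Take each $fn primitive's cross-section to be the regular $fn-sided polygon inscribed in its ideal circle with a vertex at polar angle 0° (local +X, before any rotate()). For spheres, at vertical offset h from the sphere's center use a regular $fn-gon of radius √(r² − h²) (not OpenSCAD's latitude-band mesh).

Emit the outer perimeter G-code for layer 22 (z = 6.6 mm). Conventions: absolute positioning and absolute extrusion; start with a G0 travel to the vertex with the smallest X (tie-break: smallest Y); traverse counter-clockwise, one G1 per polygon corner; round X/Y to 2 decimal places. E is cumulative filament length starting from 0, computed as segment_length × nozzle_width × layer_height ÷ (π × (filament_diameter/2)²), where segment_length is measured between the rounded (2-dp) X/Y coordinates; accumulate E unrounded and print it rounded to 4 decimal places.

At z = 6.6 mm: the cube (footprint 8×15.5) is included at this height; the cube at (10, 5.5) does not reach this height (z outside [7, 14]); the cube at (6.5, 8) (footprint 22.5×10.5) is included at this height; the sphere at (-1.5, -2.5): section is a regular 12-gon, circumradius = √(r²−h²) = √(6.5²−0.9²) = 6.437; Taking the union: the regions partially overlap (shared area 21.47 mm²), so overlapping operands fuse into one piece — 1 connected region. The outline is a single polygon with 19 vertices. Extrusion per mm of travel: 0.8 × 0.3 / (π × 0.875²) = 0.099780. Accumulating E over each segment gives final E = 12.1047.

G0 X-7.94 Y-2.50 Z6.60
G1 X-7.07 Y-5.72 E0.3328
G1 X-4.72 Y-8.07 E0.6644
G1 X-1.50 Y-8.94 E0.9972
G1 X1.72 Y-8.07 E1.3301
G1 X4.07 Y-5.72 E1.6617
G1 X4.94 Y-2.50 E1.9945
G1 X4.27 Y0.00 E2.2527
G1 X8.00 Y0.00 E2.6249
G1 X8.00 Y8.00 E3.4232
G1 X29.00 Y8.00 E5.5185
G1 X29.00 Y18.50 E6.5662
G1 X6.50 Y18.50 E8.8113
G1 X6.50 Y15.50 E9.1106
G1 X0.00 Y15.50 E9.7592
G1 X0.00 Y3.54 E10.9526
G1 X-1.50 Y3.94 E11.1075
G1 X-4.72 Y3.07 E11.4403
G1 X-7.07 Y0.72 E11.7719
G1 X-7.94 Y-2.50 E12.1047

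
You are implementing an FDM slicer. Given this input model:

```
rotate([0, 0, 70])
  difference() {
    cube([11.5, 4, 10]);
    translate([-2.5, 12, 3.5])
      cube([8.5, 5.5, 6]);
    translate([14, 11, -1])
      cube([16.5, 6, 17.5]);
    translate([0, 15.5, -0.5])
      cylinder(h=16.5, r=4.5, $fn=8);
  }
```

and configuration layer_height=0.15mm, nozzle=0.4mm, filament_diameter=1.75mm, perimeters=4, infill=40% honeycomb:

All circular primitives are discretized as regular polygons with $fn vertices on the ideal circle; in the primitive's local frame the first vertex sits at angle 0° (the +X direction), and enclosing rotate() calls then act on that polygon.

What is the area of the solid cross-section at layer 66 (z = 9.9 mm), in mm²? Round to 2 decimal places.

46.00 mm²

At z = 9.9 mm: the 11.5×4 cube contributes its full rectangle (area 46.00 mm²); the cube at (-2.5, 12) is not intersected at this z (z outside [3.5, 9.5]); the cube at (14, 11) is present — its section is the full 16.5×6 rectangle (area 99.00 mm²); the cylinder at (0, 15.5): section is a regular 8-gon, circumradius r=4.5 (area = (8/2)·4.500²·sin(360°/8) = 57.28 mm²); After the difference (first − rest): starting from the 11.5×4 cube (46.00 mm²), the 16.5×6 cube at (14, 11) misses the remaining region (no effect); the r=4.5 cylinder at (0, 15.5) misses the remaining region (no effect) — area = 46.00 mm²; (whole slice rotated 70° about Z — lengths, areas and connectivity unchanged). Overall, the cross-section is a single solid region. Net area = 46.00 mm².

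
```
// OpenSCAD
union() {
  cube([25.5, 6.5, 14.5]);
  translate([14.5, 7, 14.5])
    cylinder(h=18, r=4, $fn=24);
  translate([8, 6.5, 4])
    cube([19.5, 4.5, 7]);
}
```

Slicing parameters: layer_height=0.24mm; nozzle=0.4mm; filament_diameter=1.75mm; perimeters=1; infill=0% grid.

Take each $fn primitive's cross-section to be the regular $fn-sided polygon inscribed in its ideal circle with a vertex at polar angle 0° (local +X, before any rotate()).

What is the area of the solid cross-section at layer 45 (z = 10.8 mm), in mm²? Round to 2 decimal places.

At z = 10.8 mm: the 25.5×6.5 cube contributes its full rectangle (area 165.75 mm²); the cylinder at (14.5, 7) is absent (z outside [14.5, 32.5]); the cube at (8, 6.5) is present — its section is the full 19.5×4.5 rectangle (area 87.75 mm²); Merging all regions: the 2 present regions share edge segments without overlapping in area, so areas simply add but the touching pieces fuse into one outline (the shared edge portions become interior and drop out of the boundary) — area = 253.50 mm². Overall, the cross-section is a single solid region. Net area = 253.50 mm².

253.50 mm²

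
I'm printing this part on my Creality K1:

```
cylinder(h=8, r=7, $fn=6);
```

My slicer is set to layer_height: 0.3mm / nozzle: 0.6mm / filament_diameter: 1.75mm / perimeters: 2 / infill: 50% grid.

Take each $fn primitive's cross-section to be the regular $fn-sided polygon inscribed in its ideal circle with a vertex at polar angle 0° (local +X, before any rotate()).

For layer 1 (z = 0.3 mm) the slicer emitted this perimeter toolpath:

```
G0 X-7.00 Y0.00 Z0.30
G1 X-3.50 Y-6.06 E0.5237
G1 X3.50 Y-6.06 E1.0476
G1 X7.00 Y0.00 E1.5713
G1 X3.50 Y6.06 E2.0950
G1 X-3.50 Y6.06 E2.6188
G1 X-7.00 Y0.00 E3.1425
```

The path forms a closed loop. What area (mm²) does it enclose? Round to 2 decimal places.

127.26 mm²

Apply the shoelace formula to the sequence of (X, Y) vertices; enclosed area = 127.26 mm².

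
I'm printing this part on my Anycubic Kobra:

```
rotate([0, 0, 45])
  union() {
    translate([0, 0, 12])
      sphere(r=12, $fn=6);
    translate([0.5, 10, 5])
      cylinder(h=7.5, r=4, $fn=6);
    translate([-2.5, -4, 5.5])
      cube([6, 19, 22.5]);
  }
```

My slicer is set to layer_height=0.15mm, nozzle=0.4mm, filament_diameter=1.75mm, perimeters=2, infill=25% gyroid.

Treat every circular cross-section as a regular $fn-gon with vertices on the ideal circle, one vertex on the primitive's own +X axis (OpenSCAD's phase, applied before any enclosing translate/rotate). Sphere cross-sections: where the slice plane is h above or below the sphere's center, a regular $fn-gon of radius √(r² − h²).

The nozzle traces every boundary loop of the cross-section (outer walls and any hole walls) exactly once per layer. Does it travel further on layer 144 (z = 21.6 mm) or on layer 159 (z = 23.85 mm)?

layer 144 (z = 21.6 mm)

Layer 144 (z = 21.6): the r=12 sphere slices to a regular 6-gon of circumradius 7.200 (√(r²−h²) with h=9.6 from center) (perimeter = 2·6·7.200·sin(180°/6) = 43.20 mm); the cylinder at (0.5, 10) is absent (z outside [5, 12.5]); the cube at (-2.5, -4) (footprint 6×19) is included at this height (perimeter 50.00 mm); Taking the union: the regions partially overlap (shared area 61.41 mm²), so the edge portions inside another operand are dropped and the merged outline is re-measured after clipping — boundary = 60.73 mm; (rotated 45° about Z; rotation is an isometry so areas/perimeters/island counts are preserved). So its perimeter = 60.73 mm. Layer 159 (z = 23.85): the r=12 sphere slices to a regular 6-gon of circumradius 1.891 (√(r²−h²) with h=11.85 from center) (perimeter = 2·6·1.891·sin(180°/6) = 11.35 mm); the cylinder at (0.5, 10) is not intersected at this z (z outside [5, 12.5]); the 6×19 cube at (-2.5, -4) contributes its full rectangle (perimeter 50.00 mm); Combining (union): the r=12 sphere lies entirely inside the 6×19 cube at (-2.5, -4), so the union is just the 6×19 cube at (-2.5, -4) — boundary = 50.00 mm; (rotated 45° about Z; rotation is an isometry so areas/perimeters/island counts are preserved). So its perimeter = 50.00 mm. Layer 144 is larger (60.73 vs 50.00 mm).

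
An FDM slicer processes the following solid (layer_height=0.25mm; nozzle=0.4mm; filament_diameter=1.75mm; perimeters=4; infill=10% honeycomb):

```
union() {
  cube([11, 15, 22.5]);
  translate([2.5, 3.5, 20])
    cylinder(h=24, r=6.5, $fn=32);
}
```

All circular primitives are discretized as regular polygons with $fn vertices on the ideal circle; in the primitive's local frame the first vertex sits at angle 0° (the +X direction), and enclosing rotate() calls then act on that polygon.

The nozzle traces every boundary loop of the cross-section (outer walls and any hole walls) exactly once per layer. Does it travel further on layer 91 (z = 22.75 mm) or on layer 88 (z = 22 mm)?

layer 88 (z = 22 mm)

Layer 91 (z = 22.75): the cube is not intersected at this z (z outside [0, 22.5]); the cylinder at (2.5, 3.5): section is a regular 32-gon, circumradius r=6.5 (perimeter = 2·32·6.500·sin(180°/32) = 40.78 mm); Taking the union: only the r=6.5 cylinder at (2.5, 3.5) is present, so the union is just that shape — boundary = 40.78 mm. So its perimeter = 40.78 mm. Layer 88 (z = 22): the cube (footprint 11×15) is included at this height (perimeter 52.00 mm); the r=6.5 cylinder at (2.5, 3.5) gives a regular 32-gon of circumradius 6.5 (constant along its height) (perimeter = 2·32·6.500·sin(180°/32) = 40.78 mm); Taking the union: the regions partially overlap (shared area 79.03 mm²), so the edge portions inside another operand are dropped and the merged outline is re-measured after clipping — boundary = 58.86 mm. So its perimeter = 58.86 mm. Layer 88 is larger (58.86 vs 40.78 mm).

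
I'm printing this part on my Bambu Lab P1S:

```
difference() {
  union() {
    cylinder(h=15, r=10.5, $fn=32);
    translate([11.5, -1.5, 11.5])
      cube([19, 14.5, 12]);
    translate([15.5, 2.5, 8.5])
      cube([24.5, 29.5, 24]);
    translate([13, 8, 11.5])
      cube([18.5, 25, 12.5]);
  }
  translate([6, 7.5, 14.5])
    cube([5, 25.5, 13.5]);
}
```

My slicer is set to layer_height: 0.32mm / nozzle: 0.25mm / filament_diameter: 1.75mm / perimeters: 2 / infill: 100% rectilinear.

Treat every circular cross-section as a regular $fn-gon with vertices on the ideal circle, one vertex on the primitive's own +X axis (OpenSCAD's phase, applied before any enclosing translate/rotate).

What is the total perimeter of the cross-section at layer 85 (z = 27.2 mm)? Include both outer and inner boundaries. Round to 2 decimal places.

108.00 mm

At z = 27.2 mm: the cylinder does not reach this height (z outside [0, 15]); the cube at (11.5, -1.5) does not reach this height (z outside [11.5, 23.5]); the cube at (15.5, 2.5) is present — its section is the full 24.5×29.5 rectangle (perimeter 108.00 mm); the cube at (13, 8) does not reach this height (z outside [11.5, 24]); Taking the union: only the 24.5×29.5 cube at (15.5, 2.5) is present, so the union is just that shape — boundary = 108.00 mm; the cube at (6, 7.5) is present — its section is the full 5×25.5 rectangle (perimeter 61.00 mm); After the difference (first − rest): starting from that combined region, the 5×25.5 cube at (6, 7.5) misses the remaining region (no effect) — boundary = 108.00 mm. Overall, the cross-section is a single solid region. Total boundary length (outer) = 108.00 mm.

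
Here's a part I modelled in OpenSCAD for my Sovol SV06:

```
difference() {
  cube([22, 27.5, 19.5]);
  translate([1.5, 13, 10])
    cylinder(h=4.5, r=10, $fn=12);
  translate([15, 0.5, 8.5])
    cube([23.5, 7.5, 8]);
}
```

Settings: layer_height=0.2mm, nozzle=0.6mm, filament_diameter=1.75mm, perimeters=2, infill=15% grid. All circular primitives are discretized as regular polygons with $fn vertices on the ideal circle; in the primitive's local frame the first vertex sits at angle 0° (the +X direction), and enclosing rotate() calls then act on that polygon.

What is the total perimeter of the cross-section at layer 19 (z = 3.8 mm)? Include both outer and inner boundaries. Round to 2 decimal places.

99.00 mm

At z = 3.8 mm: the 22×27.5 cube contributes its full rectangle (perimeter 99.00 mm); the cylinder at (1.5, 13) is not intersected at this z (z outside [10, 14.5]); the cube at (15, 0.5) does not reach this height (z outside [8.5, 16.5]); Taking the first minus the rest: none of the subtracted shapes is present at this height, so the 22×27.5 cube is unchanged — boundary = 99.00 mm. Overall, the cross-section is a single solid region. Total boundary length (outer) = 99.00 mm.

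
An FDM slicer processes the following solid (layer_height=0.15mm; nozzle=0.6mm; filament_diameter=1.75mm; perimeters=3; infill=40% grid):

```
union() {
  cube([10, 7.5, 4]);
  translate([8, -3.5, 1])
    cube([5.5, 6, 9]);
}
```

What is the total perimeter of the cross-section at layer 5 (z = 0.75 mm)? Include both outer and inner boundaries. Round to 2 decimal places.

At z = 0.75 mm: the cube (footprint 10×7.5) is included at this height (perimeter 35.00 mm); the cube at (8, -3.5) is not intersected at this z (z outside [1, 10]); Combining (union): only the 10×7.5 cube is present, so the union is just that shape — boundary = 35.00 mm. Overall, the cross-section is a single solid region. Total boundary length (outer) = 35.00 mm.

35.00 mm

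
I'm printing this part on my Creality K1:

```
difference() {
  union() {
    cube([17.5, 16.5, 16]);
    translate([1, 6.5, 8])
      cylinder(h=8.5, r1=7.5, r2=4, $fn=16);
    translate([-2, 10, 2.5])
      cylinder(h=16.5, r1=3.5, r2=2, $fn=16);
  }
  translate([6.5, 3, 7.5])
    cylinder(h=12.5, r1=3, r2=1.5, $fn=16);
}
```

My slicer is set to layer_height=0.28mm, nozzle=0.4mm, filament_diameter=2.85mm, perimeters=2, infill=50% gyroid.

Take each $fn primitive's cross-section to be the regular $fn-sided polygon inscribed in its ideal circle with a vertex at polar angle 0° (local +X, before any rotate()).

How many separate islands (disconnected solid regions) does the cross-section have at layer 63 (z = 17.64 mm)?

1

At z = 17.64 mm: the cube is absent (z outside [0, 16]); the cone at (1, 6.5) does not reach this height (z outside [8, 16.5]); the cone at (-2, 10) (r1=3.5→r2=2) has section circumradius 2.124 here — a regular 16-gon; Merging all regions: only the cone at (-2, 10) is present, so the union is just that shape — 1 connected region; the cone at (6.5, 3) contributes a regular 16-gon of circumradius 1.783 (interpolated between r1=3 and r2=1.5 at t=0.811); Taking the first minus the rest: starting from that combined region, the cone at (6.5, 3) misses the remaining region (no effect) — 1 connected region. Overall, the cross-section is a single solid region. Island count = 1.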